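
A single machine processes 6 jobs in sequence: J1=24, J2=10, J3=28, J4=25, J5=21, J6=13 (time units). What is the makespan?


Sequential makespan: sum all processing times
= 24 + 10 + 28 + 25 + 21 + 13
= 121 time units


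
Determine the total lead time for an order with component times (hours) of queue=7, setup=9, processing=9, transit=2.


Lead time = queue + setup + processing + transit
= 7 + 9 + 9 + 2
= 27 hours


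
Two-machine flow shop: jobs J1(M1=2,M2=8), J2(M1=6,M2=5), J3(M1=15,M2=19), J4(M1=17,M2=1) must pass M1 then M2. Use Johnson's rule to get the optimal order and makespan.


Johnson's rule:
Group 1 (M1≤M2, sort by M1): ['J1', 'J3']
Group 2 (M1>M2, sort desc M2): ['J2', 'J4']
Sequence: J1 → J3 → J2 → J4
Makespan calculation:
  J1: M1 done=2, M2 done=10
  J3: M1 done=17, M2 done=36
  J2: M1 done=23, M2 done=41
  J4: M1 done=40, M2 done=42
= Sequence: J1 → J3 → J2 → J4, Makespan: 42


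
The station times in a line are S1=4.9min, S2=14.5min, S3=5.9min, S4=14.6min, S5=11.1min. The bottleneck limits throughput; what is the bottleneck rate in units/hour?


Bottleneck = longest station time
Station times: [4.9, 14.5, 5.9, 14.6, 11.1]
Max = 14.6 min
Rate = 60 / 14.6
= 4.11 units/hour (bottleneck: 14.6min)


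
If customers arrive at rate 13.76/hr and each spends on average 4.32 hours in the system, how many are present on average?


Little's law: L = λ × W
= 13.76 × 4.32
= 59.44


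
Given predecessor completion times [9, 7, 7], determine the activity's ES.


ES = max of all predecessor completion times
Predecessors: [9, 7, 7]
ES = max(9, 7, 7)
= 9


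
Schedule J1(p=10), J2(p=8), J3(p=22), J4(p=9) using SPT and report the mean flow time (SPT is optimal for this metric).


SPT order: J2 → J4 → J1 → J3
Completion times:
  J2: C=8
  J4: C=17
  J1: C=27
  J3: C=49
Sum = 101, n = 4
Mean flow = 101/4
= 25.25


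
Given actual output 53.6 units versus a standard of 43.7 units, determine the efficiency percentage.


Efficiency = (actual / standard) × 100
= (53.6 / 43.7) × 100
= 122.7%


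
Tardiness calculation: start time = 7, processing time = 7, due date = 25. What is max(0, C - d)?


Completion = start + processing = 7 + 7 = 14
Tardiness = max(0, C - d) = max(0, 14 - 25)
= max(0, -11)
= 0


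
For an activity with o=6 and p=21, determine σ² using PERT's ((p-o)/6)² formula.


σ² = ((p - o) / 6)² = (p - o)² / 36
= (21 - 6)² / 36
= 15² / 36
= 225 / 36
= 6.2500


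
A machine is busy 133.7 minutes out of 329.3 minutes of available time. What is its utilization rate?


Utilization = busy / total × 100
= 133.7 / 329.3 × 100
= 40.6%


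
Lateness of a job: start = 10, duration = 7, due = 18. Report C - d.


Completion = 10 + 7 = 17
Lateness = C - d = 17 - 18
= -1


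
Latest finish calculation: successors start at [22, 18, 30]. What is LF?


LF = min of all successor start times
Successors start at: [22, 18, 30]
LF = min(22, 18, 30)
= 18


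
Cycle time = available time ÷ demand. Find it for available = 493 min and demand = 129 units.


Cycle time = available time / demand
= 493 / 129
= 3.82 min/unit


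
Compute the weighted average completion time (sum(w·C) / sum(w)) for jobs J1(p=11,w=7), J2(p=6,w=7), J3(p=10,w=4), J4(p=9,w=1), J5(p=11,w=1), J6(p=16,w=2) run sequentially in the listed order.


Completion times:
  J1: C=11, w×C=7×11=77
  J2: C=17, w×C=7×17=119
  J3: C=27, w×C=4×27=108
  J4: C=36, w×C=1×36=36
  J5: C=47, w×C=1×47=47
  J6: C=63, w×C=2×63=126
Sum w×C = 513
Sum w = 22
Weighted avg = 513/22
= 23.32


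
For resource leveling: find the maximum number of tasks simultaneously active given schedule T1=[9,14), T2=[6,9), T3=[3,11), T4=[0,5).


Check each time point for overlaps:
  t=3: 2 tasks active (T3, T4)
Max concurrent = 2


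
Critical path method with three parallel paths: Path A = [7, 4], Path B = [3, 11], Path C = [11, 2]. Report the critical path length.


Path A: 7 + 4 = 11
Path B: 3 + 11 = 14
Path C: 11 + 2 = 13
Critical path = longest = max(11, 14, 13)
= 14 (Path B)


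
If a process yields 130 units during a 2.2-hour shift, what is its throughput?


Throughput = units / time
= 130 / 2.2
= 59.1 units/hour


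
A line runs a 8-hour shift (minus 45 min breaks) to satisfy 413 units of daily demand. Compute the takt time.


Available = 8×60 - 45 = 435 min
Takt time = 435 / 413
= 1.05 min/unit


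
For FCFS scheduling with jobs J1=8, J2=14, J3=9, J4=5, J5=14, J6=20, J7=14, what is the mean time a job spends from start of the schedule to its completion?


Completion times:
  J1: completes at 8
  J2: completes at 22
  J3: completes at 31
  J4: completes at 36
  J5: completes at 50
  J6: completes at 70
  J7: completes at 84
Sum = 301
Average = 301/7
= 43.00


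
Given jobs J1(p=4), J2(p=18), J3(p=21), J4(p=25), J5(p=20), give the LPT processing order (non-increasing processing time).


LPT: sort by longest processing time first
  J4: p=25
  J3: p=21
  J5: p=20
  J2: p=18
  J1: p=4
Order: J4 → J3 → J5 → J2 → J1


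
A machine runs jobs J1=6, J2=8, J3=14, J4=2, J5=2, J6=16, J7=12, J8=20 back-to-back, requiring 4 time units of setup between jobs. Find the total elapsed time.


Makespan = Σ processing + (n-1) × setup
= (6 + 8 + 14 + 2 + 2 + 16 + 12 + 20) + (8-1)×4
= 80 + 28
= 108 time units


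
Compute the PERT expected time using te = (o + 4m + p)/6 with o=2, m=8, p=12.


te = (o + 4m + p) / 6
= (2 + 4×8 + 12) / 6
= (2 + 32 + 12) / 6
= 46 / 6
= 7.67


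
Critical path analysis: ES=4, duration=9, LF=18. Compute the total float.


EF = ES + duration = 4 + 9 = 13
LS = LF - duration = 18 - 9 = 9
Total Float = LF - EF = 18 - 13
(or LS - ES = 9 - 4)
= 5


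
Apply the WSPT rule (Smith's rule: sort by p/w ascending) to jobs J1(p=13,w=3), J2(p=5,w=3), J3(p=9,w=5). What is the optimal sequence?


WSPT (Smith's rule): sort by p/w ascending
  J2: p/w = 5/3 = 1.667
  J3: p/w = 9/5 = 1.800
  J1: p/w = 13/3 = 4.333
Order: J2 → J3 → J1


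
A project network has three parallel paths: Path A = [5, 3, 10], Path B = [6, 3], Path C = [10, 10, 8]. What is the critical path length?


Path A: 5 + 3 + 10 = 18
Path B: 6 + 3 = 9
Path C: 10 + 10 + 8 = 28
Critical path = longest = max(18, 9, 28)
= 28 (Path C)


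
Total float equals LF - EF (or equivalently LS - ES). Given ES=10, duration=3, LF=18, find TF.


EF = ES + duration = 10 + 3 = 13
LS = LF - duration = 18 - 3 = 15
Total Float = LF - EF = 18 - 13
(or LS - ES = 15 - 10)
= 5


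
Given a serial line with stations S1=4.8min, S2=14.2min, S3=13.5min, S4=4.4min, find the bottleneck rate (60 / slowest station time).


Bottleneck = longest station time
Station times: [4.8, 14.2, 13.5, 4.4]
Max = 14.2 min
Rate = 60 / 14.2
= 4.23 units/hour (bottleneck: 14.2min)


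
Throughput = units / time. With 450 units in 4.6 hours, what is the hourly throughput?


Throughput = units / time
= 450 / 4.6
= 97.8 units/hour


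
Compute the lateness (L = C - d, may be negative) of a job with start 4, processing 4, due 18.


Completion = 4 + 4 = 8
Lateness = C - d = 8 - 18
= -10


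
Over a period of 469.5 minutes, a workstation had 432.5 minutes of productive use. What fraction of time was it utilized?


Utilization = busy / total × 100
= 432.5 / 469.5 × 100
= 92.1%


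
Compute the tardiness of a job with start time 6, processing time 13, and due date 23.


Completion = start + processing = 6 + 13 = 19
Tardiness = max(0, C - d) = max(0, 19 - 23)
= max(0, -4)
= 0


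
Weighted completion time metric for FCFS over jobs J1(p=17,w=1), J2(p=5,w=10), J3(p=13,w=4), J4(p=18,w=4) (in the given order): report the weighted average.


Completion times:
  J1: C=17, w×C=1×17=17
  J2: C=22, w×C=10×22=220
  J3: C=35, w×C=4×35=140
  J4: C=53, w×C=4×53=212
Sum w×C = 589
Sum w = 19
Weighted avg = 589/19
= 31.00


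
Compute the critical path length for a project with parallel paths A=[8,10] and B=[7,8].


Path A: 8 + 10 = 18
Path B: 7 + 8 = 15
Critical path = longest = max(18, 15)
= 18 (Path A)


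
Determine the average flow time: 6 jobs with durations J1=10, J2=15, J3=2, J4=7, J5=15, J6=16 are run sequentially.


Completion times:
  J1: completes at 10
  J2: completes at 25
  J3: completes at 27
  J4: completes at 34
  J5: completes at 49
  J6: completes at 65
Sum = 210
Average = 210/6
= 35.00


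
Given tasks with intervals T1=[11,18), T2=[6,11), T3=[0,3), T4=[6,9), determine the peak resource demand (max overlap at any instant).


Check each time point for overlaps:
  t=6: 2 tasks active (T2, T4)
Max concurrent = 2


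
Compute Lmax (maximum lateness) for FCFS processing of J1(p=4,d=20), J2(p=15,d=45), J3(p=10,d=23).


Lateness per job (L = C - d):
  J1: C=4, d=20, L=-16
  J2: C=19, d=45, L=-26
  J3: C=29, d=23, L=6
Lmax = max(-16, -26, 6)
= 6


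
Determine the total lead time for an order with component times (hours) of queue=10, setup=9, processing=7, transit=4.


Lead time = queue + setup + processing + transit
= 10 + 9 + 7 + 4
= 30 hours


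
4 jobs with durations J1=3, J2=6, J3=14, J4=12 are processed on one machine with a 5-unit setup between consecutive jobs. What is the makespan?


Makespan = Σ processing + (n-1) × setup
= (3 + 6 + 14 + 12) + (4-1)×5
= 35 + 15
= 50 time units


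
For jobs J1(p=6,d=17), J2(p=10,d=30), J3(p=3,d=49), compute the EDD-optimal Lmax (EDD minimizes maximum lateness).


EDD order: J1 → J2 → J3
Completion and lateness:
  J1: C=6, d=17, L=6-17=-11
  J2: C=16, d=30, L=16-30=-14
  J3: C=19, d=49, L=19-49=-30
Lmax = max(-11, -14, -30)
= -11


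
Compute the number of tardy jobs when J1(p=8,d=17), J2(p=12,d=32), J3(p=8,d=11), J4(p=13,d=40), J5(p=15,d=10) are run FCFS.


Completion vs due date:
  J1: C=8, d=17 → on time
  J2: C=20, d=32 → on time
  J3: C=28, d=11 → TARDY
  J4: C=41, d=40 → TARDY
  J5: C=56, d=10 → TARDY
Tardy jobs: J3, J4, J5
Count = 3


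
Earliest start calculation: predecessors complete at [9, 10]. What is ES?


ES = max of all predecessor completion times
Predecessors: [9, 10]
ES = max(9, 10)
= 10


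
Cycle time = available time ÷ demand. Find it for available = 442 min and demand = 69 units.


Cycle time = available time / demand
= 442 / 69
= 6.41 min/unit


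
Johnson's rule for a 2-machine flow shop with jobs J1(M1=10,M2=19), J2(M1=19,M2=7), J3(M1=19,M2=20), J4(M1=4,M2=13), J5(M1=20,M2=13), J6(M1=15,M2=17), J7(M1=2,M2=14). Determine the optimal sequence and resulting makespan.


Johnson's rule:
Group 1 (M1≤M2, sort by M1): ['J7', 'J4', 'J1', 'J6', 'J3']
Group 2 (M1>M2, sort desc M2): ['J5', 'J2']
Sequence: J7 → J4 → J1 → J6 → J3 → J5 → J2
Makespan calculation:
  J7: M1 done=2, M2 done=16
  J4: M1 done=6, M2 done=29
  J1: M1 done=16, M2 done=48
  J6: M1 done=31, M2 done=65
  J3: M1 done=50, M2 done=85
  J5: M1 done=70, M2 done=98
  J2: M1 done=89, M2 done=105
= Sequence: J7 → J4 → J1 → J6 → J3 → J5 → J2, Makespan: 105


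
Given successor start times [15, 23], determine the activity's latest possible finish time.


LF = min of all successor start times
Successors start at: [15, 23]
LF = min(15, 23)
= 15


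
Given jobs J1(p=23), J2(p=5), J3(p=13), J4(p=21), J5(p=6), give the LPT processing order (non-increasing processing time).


LPT: sort by longest processing time first
  J1: p=23
  J4: p=21
  J3: p=13
  J5: p=6
  J2: p=5
Order: J1 → J4 → J3 → J5 → J2


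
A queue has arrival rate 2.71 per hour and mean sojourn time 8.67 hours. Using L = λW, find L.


Little's law: L = λ × W
= 2.71 × 8.67
= 23.50


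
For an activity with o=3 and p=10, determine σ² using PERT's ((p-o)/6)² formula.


σ² = ((p - o) / 6)² = (p - o)² / 36
= (10 - 3)² / 36
= 7² / 36
= 49 / 36
= 1.3611


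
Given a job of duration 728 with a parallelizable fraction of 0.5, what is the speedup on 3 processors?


Amdahl's law: T_p = T × ((1-p) + p/N)
= 728 × ((1-0.5) + 0.5/3)
= 728 × (0.50 + 0.1667)
= 728 × 0.6667
= 485.33
Speedup = 728/485.33
= 1.50×


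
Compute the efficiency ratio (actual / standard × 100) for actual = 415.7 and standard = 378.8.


Efficiency = (actual / standard) × 100
= (415.7 / 378.8) × 100
= 109.7%


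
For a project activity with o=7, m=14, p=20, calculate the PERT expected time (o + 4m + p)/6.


te = (o + 4m + p) / 6
= (7 + 4×14 + 20) / 6
= (7 + 56 + 20) / 6
= 83 / 6
= 13.83


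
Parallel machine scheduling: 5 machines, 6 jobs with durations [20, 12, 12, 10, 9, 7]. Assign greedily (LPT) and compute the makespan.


Jobs (LPT sorted): [20, 12, 12, 10, 9, 7]
Machines: 5
  J=20 → Machine 1 (load: 0+20=20)
  J=12 → Machine 2 (load: 0+12=12)
  J=12 → Machine 3 (load: 0+12=12)
  J=10 → Machine 4 (load: 0+10=10)
  J=9 → Machine 5 (load: 0+9=9)
  J=7 → Machine 5 (load: 9+7=16)
Machine loads: [20, 12, 12, 10, 16]
Makespan = max = 20 time units


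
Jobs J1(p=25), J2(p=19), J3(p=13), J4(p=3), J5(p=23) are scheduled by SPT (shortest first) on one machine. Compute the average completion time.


SPT order: J4 → J3 → J2 → J5 → J1
Completion times:
  J4: C=3
  J3: C=16
  J2: C=35
  J5: C=58
  J1: C=83
Sum = 195, n = 5
Mean flow = 195/5
= 39.00


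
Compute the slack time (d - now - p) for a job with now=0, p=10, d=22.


Slack = due - current_time - processing
= 22 - 0 - 10
= 12


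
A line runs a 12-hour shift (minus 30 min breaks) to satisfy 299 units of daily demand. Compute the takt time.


Available = 12×60 - 30 = 690 min
Takt time = 690 / 299
= 2.31 min/unit


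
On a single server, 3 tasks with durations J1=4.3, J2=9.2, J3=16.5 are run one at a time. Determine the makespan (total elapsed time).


Sequential makespan: sum all processing times
= 4.3 + 9.2 + 16.5
= 30.0 time units


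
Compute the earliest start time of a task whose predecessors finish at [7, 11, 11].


ES = max of all predecessor completion times
Predecessors: [7, 11, 11]
ES = max(7, 11, 11)
= 11


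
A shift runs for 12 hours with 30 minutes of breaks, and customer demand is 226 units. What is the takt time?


Available = 12×60 - 30 = 690 min
Takt time = 690 / 226
= 3.05 min/unit


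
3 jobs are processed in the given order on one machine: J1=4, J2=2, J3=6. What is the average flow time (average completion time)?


Completion times:
  J1: completes at 4
  J2: completes at 6
  J3: completes at 12
Sum = 22
Average = 22/3
= 7.33


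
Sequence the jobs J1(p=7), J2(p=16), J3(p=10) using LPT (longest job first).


LPT: sort by longest processing time first
  J2: p=16
  J3: p=10
  J1: p=7
Order: J2 → J3 → J1


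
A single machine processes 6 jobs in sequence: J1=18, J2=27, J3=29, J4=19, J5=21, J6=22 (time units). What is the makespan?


Sequential makespan: sum all processing times
= 18 + 27 + 29 + 19 + 21 + 22
= 136 time units


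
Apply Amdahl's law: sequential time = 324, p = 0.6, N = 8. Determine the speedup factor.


Amdahl's law: T_p = T × ((1-p) + p/N)
= 324 × ((1-0.6) + 0.6/8)
= 324 × (0.40 + 0.0750)
= 324 × 0.4750
= 153.90
Speedup = 324/153.90
= 2.11×


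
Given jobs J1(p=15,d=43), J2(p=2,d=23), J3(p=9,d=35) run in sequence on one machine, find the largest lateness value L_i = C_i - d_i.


Lateness per job (L = C - d):
  J1: C=15, d=43, L=-28
  J2: C=17, d=23, L=-6
  J3: C=26, d=35, L=-9
Lmax = max(-28, -6, -9)
= -6


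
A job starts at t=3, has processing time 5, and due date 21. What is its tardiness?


Completion = start + processing = 3 + 5 = 8
Tardiness = max(0, C - d) = max(0, 8 - 21)
= max(0, -13)
= 0


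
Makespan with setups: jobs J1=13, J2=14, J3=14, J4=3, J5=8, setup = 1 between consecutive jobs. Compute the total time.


Makespan = Σ processing + (n-1) × setup
= (13 + 14 + 14 + 3 + 8) + (5-1)×1
= 52 + 4
= 56 time units


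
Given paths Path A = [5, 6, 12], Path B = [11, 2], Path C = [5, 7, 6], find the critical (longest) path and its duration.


Path A: 5 + 6 + 12 = 23
Path B: 11 + 2 = 13
Path C: 5 + 7 + 6 = 18
Critical path = longest = max(23, 13, 18)
= 23 (Path A)


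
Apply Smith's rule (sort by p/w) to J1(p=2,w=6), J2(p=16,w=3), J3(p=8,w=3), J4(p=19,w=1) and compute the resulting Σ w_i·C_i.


WSPT order (by p/w): J1 → J3 → J2 → J4
  J1: C=2, w·C=6×2=12
  J3: C=10, w·C=3×10=30
  J2: C=26, w·C=3×26=78
  J4: C=45, w·C=1×45=45
Σ w·C = 165
= 165


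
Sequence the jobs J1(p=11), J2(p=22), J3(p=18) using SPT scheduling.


SPT: sort by shortest processing time
  J1: p=11
  J3: p=18
  J2: p=22
Order: J1 → J3 → J2


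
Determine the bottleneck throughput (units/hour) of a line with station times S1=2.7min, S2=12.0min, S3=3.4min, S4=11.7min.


Bottleneck = longest station time
Station times: [2.7, 12.0, 3.4, 11.7]
Max = 12.0 min
Rate = 60 / 12.0
= 5.00 units/hour (bottleneck: 12.0min)


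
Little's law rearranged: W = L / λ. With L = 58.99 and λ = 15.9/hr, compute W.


Little's law: L = λW → W = L / λ
= 58.99 / 15.9
= 3.71 hours


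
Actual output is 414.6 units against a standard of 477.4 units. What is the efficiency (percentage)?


Efficiency = (actual / standard) × 100
= (414.6 / 477.4) × 100
= 86.8%


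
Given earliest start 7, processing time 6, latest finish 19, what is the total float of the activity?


EF = ES + duration = 7 + 6 = 13
LS = LF - duration = 19 - 6 = 13
Total Float = LF - EF = 19 - 13
(or LS - ES = 13 - 7)
= 6


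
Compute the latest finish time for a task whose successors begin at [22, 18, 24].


LF = min of all successor start times
Successors start at: [22, 18, 24]
LF = min(22, 18, 24)
= 18


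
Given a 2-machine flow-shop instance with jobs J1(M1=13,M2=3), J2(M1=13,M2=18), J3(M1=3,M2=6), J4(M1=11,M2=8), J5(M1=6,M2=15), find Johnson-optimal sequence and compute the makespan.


Johnson's rule:
Group 1 (M1≤M2, sort by M1): ['J3', 'J5', 'J2']
Group 2 (M1>M2, sort desc M2): ['J4', 'J1']
Sequence: J3 → J5 → J2 → J4 → J1
Makespan calculation:
  J3: M1 done=3, M2 done=9
  J5: M1 done=9, M2 done=24
  J2: M1 done=22, M2 done=42
  J4: M1 done=33, M2 done=50
  J1: M1 done=46, M2 done=53
= Sequence: J3 → J5 → J2 → J4 → J1, Makespan: 53


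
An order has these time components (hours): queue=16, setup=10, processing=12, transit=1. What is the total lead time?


Lead time = queue + setup + processing + transit
= 16 + 10 + 12 + 1
= 39 hours


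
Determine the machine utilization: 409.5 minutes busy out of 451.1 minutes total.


Utilization = busy / total × 100
= 409.5 / 451.1 × 100
= 90.8%


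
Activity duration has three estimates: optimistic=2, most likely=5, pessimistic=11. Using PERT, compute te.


te = (o + 4m + p) / 6
= (2 + 4×5 + 11) / 6
= (2 + 20 + 11) / 6
= 33 / 6
= 5.50


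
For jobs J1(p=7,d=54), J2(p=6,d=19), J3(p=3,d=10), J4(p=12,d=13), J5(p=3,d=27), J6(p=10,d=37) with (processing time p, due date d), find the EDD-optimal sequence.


EDD: sort by earliest due date
  J3: d=10, p=3
  J4: d=13, p=12
  J2: d=19, p=6
  J5: d=27, p=3
  J6: d=37, p=10
  J1: d=54, p=7
Order: J3 → J4 → J2 → J5 → J6 → J1


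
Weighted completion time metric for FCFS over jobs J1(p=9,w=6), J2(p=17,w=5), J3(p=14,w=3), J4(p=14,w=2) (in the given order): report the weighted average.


Completion times:
  J1: C=9, w×C=6×9=54
  J2: C=26, w×C=5×26=130
  J3: C=40, w×C=3×40=120
  J4: C=54, w×C=2×54=108
Sum w×C = 412
Sum w = 16
Weighted avg = 412/16
= 25.75


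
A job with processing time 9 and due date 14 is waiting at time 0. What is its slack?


Slack = due - current_time - processing
= 14 - 0 - 9
= 5


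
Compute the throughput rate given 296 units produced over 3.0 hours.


Throughput = units / time
= 296 / 3.0
= 98.7 units/hour


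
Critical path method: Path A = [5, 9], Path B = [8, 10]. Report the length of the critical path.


Path A: 5 + 9 = 14
Path B: 8 + 10 = 18
Critical path = longest = max(14, 18)
= 18 (Path B)


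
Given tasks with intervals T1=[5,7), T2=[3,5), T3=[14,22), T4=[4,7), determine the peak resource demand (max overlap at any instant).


Check each time point for overlaps:
  t=4: 2 tasks active (T2, T4)
Max concurrent = 2


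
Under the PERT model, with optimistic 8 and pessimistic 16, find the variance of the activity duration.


σ² = ((p - o) / 6)² = (p - o)² / 36
= (16 - 8)² / 36
= 8² / 36
= 64 / 36
= 1.7778


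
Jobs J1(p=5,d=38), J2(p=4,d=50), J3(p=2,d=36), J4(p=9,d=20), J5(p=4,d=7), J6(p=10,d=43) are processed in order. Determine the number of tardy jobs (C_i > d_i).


Completion vs due date:
  J1: C=5, d=38 → on time
  J2: C=9, d=50 → on time
  J3: C=11, d=36 → on time
  J4: C=20, d=20 → on time
  J5: C=24, d=7 → TARDY
  J6: C=34, d=43 → on time
Tardy jobs: J5
Count = 1


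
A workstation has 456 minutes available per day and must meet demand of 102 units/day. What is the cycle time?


Cycle time = available time / demand
= 456 / 102
= 4.47 min/unit


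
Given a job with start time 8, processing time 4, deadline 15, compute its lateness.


Completion = 8 + 4 = 12
Lateness = C - d = 12 - 15
= -3


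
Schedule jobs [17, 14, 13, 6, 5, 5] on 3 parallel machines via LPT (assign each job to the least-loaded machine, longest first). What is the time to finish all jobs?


Jobs (LPT sorted): [17, 14, 13, 6, 5, 5]
Machines: 3
  J=17 → Machine 1 (load: 0+17=17)
  J=14 → Machine 2 (load: 0+14=14)
  J=13 → Machine 3 (load: 0+13=13)
  J=6 → Machine 3 (load: 13+6=19)
  J=5 → Machine 2 (load: 14+5=19)
  J=5 → Machine 1 (load: 17+5=22)
Machine loads: [22, 19, 19]
Makespan = max = 22 time units


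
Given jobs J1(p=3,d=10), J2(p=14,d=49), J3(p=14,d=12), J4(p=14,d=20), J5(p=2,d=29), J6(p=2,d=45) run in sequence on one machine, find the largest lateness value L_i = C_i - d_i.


Lateness per job (L = C - d):
  J1: C=3, d=10, L=-7
  J2: C=17, d=49, L=-32
  J3: C=31, d=12, L=19
  J4: C=45, d=20, L=25
  J5: C=47, d=29, L=18
  J6: C=49, d=45, L=4
Lmax = max(-7, -32, 19, 25, 18, 4)
= 25


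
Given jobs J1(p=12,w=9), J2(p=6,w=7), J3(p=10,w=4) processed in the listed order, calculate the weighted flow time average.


Completion times:
  J1: C=12, w×C=9×12=108
  J2: C=18, w×C=7×18=126
  J3: C=28, w×C=4×28=112
Sum w×C = 346
Sum w = 20
Weighted avg = 346/20
= 17.30


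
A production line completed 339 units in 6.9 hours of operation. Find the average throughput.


Throughput = units / time
= 339 / 6.9
= 49.1 units/hour


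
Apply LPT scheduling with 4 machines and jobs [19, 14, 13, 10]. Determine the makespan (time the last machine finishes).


Jobs (LPT sorted): [19, 14, 13, 10]
Machines: 4
  J=19 → Machine 1 (load: 0+19=19)
  J=14 → Machine 2 (load: 0+14=14)
  J=13 → Machine 3 (load: 0+13=13)
  J=10 → Machine 4 (load: 0+10=10)
Machine loads: [19, 14, 13, 10]
Makespan = max = 19 time units


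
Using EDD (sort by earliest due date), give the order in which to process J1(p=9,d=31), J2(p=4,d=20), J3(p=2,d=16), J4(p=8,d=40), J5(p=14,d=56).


EDD: sort by earliest due date
  J3: d=16, p=2
  J2: d=20, p=4
  J1: d=31, p=9
  J4: d=40, p=8
  J5: d=56, p=14
Order: J3 → J2 → J1 → J4 → J5


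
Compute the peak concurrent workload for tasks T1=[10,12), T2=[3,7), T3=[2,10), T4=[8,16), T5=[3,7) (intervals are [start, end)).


Check each time point for overlaps:
  t=3: 3 tasks active (T2, T3, T5)
Max concurrent = 3


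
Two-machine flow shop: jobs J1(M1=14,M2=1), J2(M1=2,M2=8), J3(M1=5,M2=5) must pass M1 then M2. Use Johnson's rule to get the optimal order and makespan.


Johnson's rule:
Group 1 (M1≤M2, sort by M1): ['J2', 'J3']
Group 2 (M1>M2, sort desc M2): ['J1']
Sequence: J2 → J3 → J1
Makespan calculation:
  J2: M1 done=2, M2 done=10
  J3: M1 done=7, M2 done=15
  J1: M1 done=21, M2 done=22
= Sequence: J2 → J3 → J1, Makespan: 22


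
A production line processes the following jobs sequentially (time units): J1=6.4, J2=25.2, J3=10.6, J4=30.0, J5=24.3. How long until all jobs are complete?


Sequential makespan: sum all processing times
= 6.4 + 25.2 + 10.6 + 30.0 + 24.3
= 96.5 time units


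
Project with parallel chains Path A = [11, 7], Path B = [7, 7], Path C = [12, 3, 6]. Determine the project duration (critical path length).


Path A: 11 + 7 = 18
Path B: 7 + 7 = 14
Path C: 12 + 3 + 6 = 21
Critical path = longest = max(18, 14, 21)
= 21 (Path C)


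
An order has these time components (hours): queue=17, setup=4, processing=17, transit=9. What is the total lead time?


Lead time = queue + setup + processing + transit
= 17 + 4 + 17 + 9
= 47 hours


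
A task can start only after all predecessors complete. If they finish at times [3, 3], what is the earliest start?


ES = max of all predecessor completion times
Predecessors: [3, 3]
ES = max(3, 3)
= 3


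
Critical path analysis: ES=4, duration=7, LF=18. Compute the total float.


EF = ES + duration = 4 + 7 = 11
LS = LF - duration = 18 - 7 = 11
Total Float = LF - EF = 18 - 11
(or LS - ES = 11 - 4)
= 7


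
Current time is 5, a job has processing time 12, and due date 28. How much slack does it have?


Slack = due - current_time - processing
= 28 - 5 - 12
= 11


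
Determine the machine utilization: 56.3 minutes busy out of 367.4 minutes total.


Utilization = busy / total × 100
= 56.3 / 367.4 × 100
= 15.3%


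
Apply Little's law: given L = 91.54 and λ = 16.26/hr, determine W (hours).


Little's law: L = λW → W = L / λ
= 91.54 / 16.26
= 5.63 hours


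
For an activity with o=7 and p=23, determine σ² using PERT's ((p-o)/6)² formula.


σ² = ((p - o) / 6)² = (p - o)² / 36
= (23 - 7)² / 36
= 16² / 36
= 256 / 36
= 7.1111


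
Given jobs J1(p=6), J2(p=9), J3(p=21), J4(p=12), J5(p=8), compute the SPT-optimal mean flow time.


SPT order: J1 → J5 → J2 → J4 → J3
Completion times:
  J1: C=6
  J5: C=14
  J2: C=23
  J4: C=35
  J3: C=56
Sum = 134, n = 5
Mean flow = 134/5
= 26.80


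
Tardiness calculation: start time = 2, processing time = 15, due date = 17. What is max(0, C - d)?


Completion = start + processing = 2 + 15 = 17
Tardiness = max(0, C - d) = max(0, 17 - 17)
= max(0, 0)
= 0


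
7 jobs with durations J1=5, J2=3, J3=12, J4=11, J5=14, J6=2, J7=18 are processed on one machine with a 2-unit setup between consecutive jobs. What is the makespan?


Makespan = Σ processing + (n-1) × setup
= (5 + 3 + 12 + 11 + 14 + 2 + 18) + (7-1)×2
= 65 + 12
= 77 time units


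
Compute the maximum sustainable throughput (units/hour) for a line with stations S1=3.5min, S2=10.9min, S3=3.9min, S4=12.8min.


Bottleneck = longest station time
Station times: [3.5, 10.9, 3.9, 12.8]
Max = 12.8 min
Rate = 60 / 12.8
= 4.69 units/hour (bottleneck: 12.8min)


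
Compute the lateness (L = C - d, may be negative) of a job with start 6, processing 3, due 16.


Completion = 6 + 3 = 9
Lateness = C - d = 9 - 16
= -7


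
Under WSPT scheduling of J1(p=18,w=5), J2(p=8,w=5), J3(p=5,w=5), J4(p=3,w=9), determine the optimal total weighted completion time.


WSPT order (by p/w): J4 → J3 → J2 → J1
  J4: C=3, w·C=9×3=27
  J3: C=8, w·C=5×8=40
  J2: C=16, w·C=5×16=80
  J1: C=34, w·C=5×34=170
Σ w·C = 317
= 317


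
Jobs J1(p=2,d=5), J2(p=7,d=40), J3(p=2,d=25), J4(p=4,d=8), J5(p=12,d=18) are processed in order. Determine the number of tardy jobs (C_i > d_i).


Completion vs due date:
  J1: C=2, d=5 → on time
  J2: C=9, d=40 → on time
  J3: C=11, d=25 → on time
  J4: C=15, d=8 → TARDY
  J5: C=27, d=18 → TARDY
Tardy jobs: J4, J5
Count = 2


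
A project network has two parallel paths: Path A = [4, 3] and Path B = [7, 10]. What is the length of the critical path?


Path A: 4 + 3 = 7
Path B: 7 + 10 = 17
Critical path = longest = max(7, 17)
= 17 (Path B)


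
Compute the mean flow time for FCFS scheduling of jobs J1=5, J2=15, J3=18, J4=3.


Completion times:
  J1: completes at 5
  J2: completes at 20
  J3: completes at 38
  J4: completes at 41
Sum = 104
Average = 104/4
= 26.00


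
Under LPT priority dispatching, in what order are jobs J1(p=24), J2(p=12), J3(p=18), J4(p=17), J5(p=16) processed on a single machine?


LPT: sort by longest processing time first
  J1: p=24
  J3: p=18
  J4: p=17
  J5: p=16
  J2: p=12
Order: J1 → J3 → J4 → J5 → J2


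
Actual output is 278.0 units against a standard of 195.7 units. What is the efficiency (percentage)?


Efficiency = (actual / standard) × 100
= (278.0 / 195.7) × 100
= 142.1%


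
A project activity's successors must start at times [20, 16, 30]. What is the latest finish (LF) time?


LF = min of all successor start times
Successors start at: [20, 16, 30]
LF = min(20, 16, 30)
= 16


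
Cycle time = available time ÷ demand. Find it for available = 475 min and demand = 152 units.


Cycle time = available time / demand
= 475 / 152
= 3.12 min/unit


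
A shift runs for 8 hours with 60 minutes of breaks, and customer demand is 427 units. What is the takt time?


Available = 8×60 - 60 = 420 min
Takt time = 420 / 427
= 0.98 min/unit


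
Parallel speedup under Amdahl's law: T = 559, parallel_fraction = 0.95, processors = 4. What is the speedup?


Amdahl's law: T_p = T × ((1-p) + p/N)
= 559 × ((1-0.95) + 0.95/4)
= 559 × (0.05 + 0.2375)
= 559 × 0.2875
= 160.71
Speedup = 559/160.71
= 3.48×


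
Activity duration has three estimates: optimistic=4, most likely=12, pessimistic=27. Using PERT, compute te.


te = (o + 4m + p) / 6
= (4 + 4×12 + 27) / 6
= (4 + 48 + 27) / 6
= 79 / 6
= 13.17


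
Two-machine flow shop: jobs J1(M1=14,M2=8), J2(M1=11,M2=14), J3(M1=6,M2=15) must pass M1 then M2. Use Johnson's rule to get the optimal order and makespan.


Johnson's rule:
Group 1 (M1≤M2, sort by M1): ['J3', 'J2']
Group 2 (M1>M2, sort desc M2): ['J1']
Sequence: J3 → J2 → J1
Makespan calculation:
  J3: M1 done=6, M2 done=21
  J2: M1 done=17, M2 done=35
  J1: M1 done=31, M2 done=43
= Sequence: J3 → J2 → J1, Makespan: 43


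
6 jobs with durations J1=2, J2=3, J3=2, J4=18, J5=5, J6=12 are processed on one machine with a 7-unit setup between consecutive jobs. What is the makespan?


Makespan = Σ processing + (n-1) × setup
= (2 + 3 + 2 + 18 + 5 + 12) + (6-1)×7
= 42 + 35
= 77 time units


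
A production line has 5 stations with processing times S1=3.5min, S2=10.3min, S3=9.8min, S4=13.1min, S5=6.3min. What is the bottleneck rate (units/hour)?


Bottleneck = longest station time
Station times: [3.5, 10.3, 9.8, 13.1, 6.3]
Max = 13.1 min
Rate = 60 / 13.1
= 4.58 units/hour (bottleneck: 13.1min)


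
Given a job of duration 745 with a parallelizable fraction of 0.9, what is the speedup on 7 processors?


Amdahl's law: T_p = T × ((1-p) + p/N)
= 745 × ((1-0.9) + 0.9/7)
= 745 × (0.10 + 0.1286)
= 745 × 0.2286
= 170.29
Speedup = 745/170.29
= 4.38×


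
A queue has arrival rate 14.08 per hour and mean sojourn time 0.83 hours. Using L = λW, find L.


Little's law: L = λ × W
= 14.08 × 0.83
= 11.69


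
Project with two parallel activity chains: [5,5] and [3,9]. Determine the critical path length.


Path A: 5 + 5 = 10
Path B: 3 + 9 = 12
Critical path = longest = max(10, 12)
= 12 (Path B)


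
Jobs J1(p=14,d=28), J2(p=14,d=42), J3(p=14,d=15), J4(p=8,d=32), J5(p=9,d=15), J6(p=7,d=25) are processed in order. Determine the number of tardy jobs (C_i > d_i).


Completion vs due date:
  J1: C=14, d=28 → on time
  J2: C=28, d=42 → on time
  J3: C=42, d=15 → TARDY
  J4: C=50, d=32 → TARDY
  J5: C=59, d=15 → TARDY
  J6: C=66, d=25 → TARDY
Tardy jobs: J3, J4, J5, J6
Count = 4


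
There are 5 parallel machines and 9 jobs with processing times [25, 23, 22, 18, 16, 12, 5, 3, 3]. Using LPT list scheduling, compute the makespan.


Jobs (LPT sorted): [25, 23, 22, 18, 16, 12, 5, 3, 3]
Machines: 5
  J=25 → Machine 1 (load: 0+25=25)
  J=23 → Machine 2 (load: 0+23=23)
  J=22 → Machine 3 (load: 0+22=22)
  J=18 → Machine 4 (load: 0+18=18)
  J=16 → Machine 5 (load: 0+16=16)
  J=12 → Machine 5 (load: 16+12=28)
  J=5 → Machine 4 (load: 18+5=23)
  J=3 → Machine 3 (load: 22+3=25)
  J=3 → Machine 2 (load: 23+3=26)
Machine loads: [25, 26, 25, 23, 28]
Makespan = max = 28 time units


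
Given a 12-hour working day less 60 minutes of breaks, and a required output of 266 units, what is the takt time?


Available = 12×60 - 60 = 660 min
Takt time = 660 / 266
= 2.48 min/unit


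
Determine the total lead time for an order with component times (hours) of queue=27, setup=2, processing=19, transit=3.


Lead time = queue + setup + processing + transit
= 27 + 2 + 19 + 3
= 51 hours


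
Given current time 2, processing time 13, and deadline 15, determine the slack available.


Slack = due - current_time - processing
= 15 - 2 - 13
= 0


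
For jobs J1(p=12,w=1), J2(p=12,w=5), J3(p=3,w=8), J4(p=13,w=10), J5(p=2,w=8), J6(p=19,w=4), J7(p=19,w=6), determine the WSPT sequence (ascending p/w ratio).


WSPT (Smith's rule): sort by p/w ascending
  J5: p/w = 2/8 = 0.250
  J3: p/w = 3/8 = 0.375
  J4: p/w = 13/10 = 1.300
  J2: p/w = 12/5 = 2.400
  J7: p/w = 19/6 = 3.167
  J6: p/w = 19/4 = 4.750
  J1: p/w = 12/1 = 12.000
Order: J5 → J3 → J4 → J2 → J7 → J6 → J1


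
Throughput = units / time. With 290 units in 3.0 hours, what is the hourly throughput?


Throughput = units / time
= 290 / 3.0
= 96.7 units/hour


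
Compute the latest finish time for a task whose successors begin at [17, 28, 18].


LF = min of all successor start times
Successors start at: [17, 28, 18]
LF = min(17, 28, 18)
= 17


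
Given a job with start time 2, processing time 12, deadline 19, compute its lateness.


Completion = 2 + 12 = 14
Lateness = C - d = 14 - 19
= -5


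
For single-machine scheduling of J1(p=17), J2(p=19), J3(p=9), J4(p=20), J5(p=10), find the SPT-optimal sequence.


SPT: sort by shortest processing time
  J3: p=9
  J5: p=10
  J1: p=17
  J2: p=19
  J4: p=20
Order: J3 → J5 → J1 → J2 → J4


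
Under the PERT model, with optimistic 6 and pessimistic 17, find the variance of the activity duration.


σ² = ((p - o) / 6)² = (p - o)² / 36
= (17 - 6)² / 36
= 11² / 36
= 121 / 36
= 3.3611


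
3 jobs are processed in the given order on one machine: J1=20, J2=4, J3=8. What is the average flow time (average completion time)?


Completion times:
  J1: completes at 20
  J2: completes at 24
  J3: completes at 32
Sum = 76
Average = 76/3
= 25.33


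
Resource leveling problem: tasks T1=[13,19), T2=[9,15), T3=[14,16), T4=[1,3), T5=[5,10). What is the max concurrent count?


Check each time point for overlaps:
  t=14: 3 tasks active (T1, T2, T3)
Max concurrent = 3


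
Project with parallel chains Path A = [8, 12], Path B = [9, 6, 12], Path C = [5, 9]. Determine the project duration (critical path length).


Path A: 8 + 12 = 20
Path B: 9 + 6 + 12 = 27
Path C: 5 + 9 = 14
Critical path = longest = max(20, 27, 14)
= 27 (Path B)


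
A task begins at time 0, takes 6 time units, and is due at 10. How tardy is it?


Completion = start + processing = 0 + 6 = 6
Tardiness = max(0, C - d) = max(0, 6 - 10)
= max(0, -4)
= 0


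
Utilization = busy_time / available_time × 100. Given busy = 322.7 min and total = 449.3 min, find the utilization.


Utilization = busy / total × 100
= 322.7 / 449.3 × 100
= 71.8%


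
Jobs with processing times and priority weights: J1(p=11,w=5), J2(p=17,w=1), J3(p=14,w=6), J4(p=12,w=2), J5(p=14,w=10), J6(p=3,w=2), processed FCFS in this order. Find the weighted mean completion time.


Completion times:
  J1: C=11, w×C=5×11=55
  J2: C=28, w×C=1×28=28
  J3: C=42, w×C=6×42=252
  J4: C=54, w×C=2×54=108
  J5: C=68, w×C=10×68=680
  J6: C=71, w×C=2×71=142
Sum w×C = 1265
Sum w = 26
Weighted avg = 1265/26
= 48.65


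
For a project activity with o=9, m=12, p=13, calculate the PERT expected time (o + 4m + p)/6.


te = (o + 4m + p) / 6
= (9 + 4×12 + 13) / 6
= (9 + 48 + 13) / 6
= 70 / 6
= 11.67


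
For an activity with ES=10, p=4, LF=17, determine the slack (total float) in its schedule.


EF = ES + duration = 10 + 4 = 14
LS = LF - duration = 17 - 4 = 13
Total Float = LF - EF = 17 - 14
(or LS - ES = 13 - 10)
= 3


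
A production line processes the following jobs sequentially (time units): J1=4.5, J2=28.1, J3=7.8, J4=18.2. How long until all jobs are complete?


Sequential makespan: sum all processing times
= 4.5 + 28.1 + 7.8 + 18.2
= 58.6 time units


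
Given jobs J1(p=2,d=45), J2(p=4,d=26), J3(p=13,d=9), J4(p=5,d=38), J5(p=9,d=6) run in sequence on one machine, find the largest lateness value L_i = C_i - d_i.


Lateness per job (L = C - d):
  J1: C=2, d=45, L=-43
  J2: C=6, d=26, L=-20
  J3: C=19, d=9, L=10
  J4: C=24, d=38, L=-14
  J5: C=33, d=6, L=27
Lmax = max(-43, -20, 10, -14, 27)
= 27


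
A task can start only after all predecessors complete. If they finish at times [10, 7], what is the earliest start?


ES = max of all predecessor completion times
Predecessors: [10, 7]
ES = max(10, 7)
= 10


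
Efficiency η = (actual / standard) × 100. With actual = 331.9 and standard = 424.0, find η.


Efficiency = (actual / standard) × 100
= (331.9 / 424.0) × 100
= 78.3%


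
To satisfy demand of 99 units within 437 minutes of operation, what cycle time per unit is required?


Cycle time = available time / demand
= 437 / 99
= 4.41 min/unit


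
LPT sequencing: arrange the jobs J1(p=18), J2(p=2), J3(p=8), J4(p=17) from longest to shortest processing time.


LPT: sort by longest processing time first
  J1: p=18
  J4: p=17
  J3: p=8
  J2: p=2
Order: J1 → J4 → J3 → J2


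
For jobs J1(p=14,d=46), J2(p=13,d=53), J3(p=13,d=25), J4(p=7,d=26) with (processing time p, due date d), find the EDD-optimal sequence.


EDD: sort by earliest due date
  J3: d=25, p=13
  J4: d=26, p=7
  J1: d=46, p=14
  J2: d=53, p=13
Order: J3 → J4 → J1 → J2


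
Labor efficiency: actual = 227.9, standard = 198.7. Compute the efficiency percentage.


Efficiency = (actual / standard) × 100
= (227.9 / 198.7) × 100
= 114.7%


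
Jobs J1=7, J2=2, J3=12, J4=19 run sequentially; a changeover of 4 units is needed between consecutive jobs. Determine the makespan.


Makespan = Σ processing + (n-1) × setup
= (7 + 2 + 12 + 19) + (4-1)×4
= 40 + 12
= 52 time units


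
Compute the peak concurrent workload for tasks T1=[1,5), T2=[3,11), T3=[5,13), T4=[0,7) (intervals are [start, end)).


Check each time point for overlaps:
  t=3: 3 tasks active (T1, T2, T4)
Max concurrent = 3


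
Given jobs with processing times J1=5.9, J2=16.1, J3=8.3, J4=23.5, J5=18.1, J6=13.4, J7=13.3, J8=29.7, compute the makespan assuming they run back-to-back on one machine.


Sequential makespan: sum all processing times
= 5.9 + 16.1 + 8.3 + 23.5 + 18.1 + 13.4 + 13.3 + 29.7
= 128.3 time units


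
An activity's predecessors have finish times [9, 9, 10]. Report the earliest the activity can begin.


ES = max of all predecessor completion times
Predecessors: [9, 9, 10]
ES = max(9, 9, 10)
= 10


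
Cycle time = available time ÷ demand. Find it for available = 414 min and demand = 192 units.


Cycle time = available time / demand
= 414 / 192
= 2.16 min/unit


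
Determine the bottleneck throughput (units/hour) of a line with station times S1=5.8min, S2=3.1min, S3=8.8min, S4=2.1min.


Bottleneck = longest station time
Station times: [5.8, 3.1, 8.8, 2.1]
Max = 8.8 min
Rate = 60 / 8.8
= 6.82 units/hour (bottleneck: 8.8min)


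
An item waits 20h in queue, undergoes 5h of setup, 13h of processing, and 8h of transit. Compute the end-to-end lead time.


Lead time = queue + setup + processing + transit
= 20 + 5 + 13 + 8
= 46 hours
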